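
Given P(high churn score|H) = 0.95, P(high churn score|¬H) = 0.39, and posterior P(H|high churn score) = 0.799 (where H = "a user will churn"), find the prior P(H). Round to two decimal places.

In odds form, posterior odds = prior odds × likelihood ratio, so prior odds = posterior odds ÷ LR.
Posterior odds = 0.799/(1−0.799) = 3.9751. LR = 0.95/0.39 = 2.4359.
Prior odds = 3.9751/2.4359 = 1.6319, so P(H) = 1.6319/(1+1.6319) ≈ 0.62.

P(H) = 0.62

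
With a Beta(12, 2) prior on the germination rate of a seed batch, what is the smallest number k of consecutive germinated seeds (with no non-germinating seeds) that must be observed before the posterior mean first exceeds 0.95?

k = 27

After k germinated seeds and 0 non-germinating seeds the posterior is Beta(12+k, 2), with mean (12+k)/(12+2+k).
Set (12+k)/(14+k) > 0.95 and solve: k > (0.95·14 − 12)/(1 − 0.95) = 26.000.
The smallest integer exceeding 26.000 is 27, and checking k=27: (39)/(41) = 0.9512 > 0.95.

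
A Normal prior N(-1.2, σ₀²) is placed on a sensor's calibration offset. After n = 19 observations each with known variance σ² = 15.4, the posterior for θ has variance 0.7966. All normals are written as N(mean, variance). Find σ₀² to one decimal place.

For the Normal–Normal model with known σ², precisions add: τ_n = τ₀ + n/σ².
So 1/σ₀² = 1/0.7966 − 19/15.4 = 1.255335 − 1.233766 = 0.021569.
Hence σ₀² = 1/0.021569 ≈ 46.4.

σ₀² = 46.4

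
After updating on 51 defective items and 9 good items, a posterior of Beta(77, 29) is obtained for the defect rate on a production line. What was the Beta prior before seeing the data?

Beta is conjugate to the binomial likelihood: posterior = Beta(α+s, β+f).
Subtract the data counts: 77−51=26, 29−9=20.

Beta(26, 20)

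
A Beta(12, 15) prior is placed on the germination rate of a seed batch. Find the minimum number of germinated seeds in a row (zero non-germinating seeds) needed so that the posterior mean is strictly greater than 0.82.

k = 57

After k germinated seeds and 0 non-germinating seeds the posterior is Beta(12+k, 15), with mean (12+k)/(12+15+k).
Set (12+k)/(27+k) > 0.82 and solve: k > (0.82·27 − 12)/(1 − 0.82) = 56.333.
The smallest integer exceeding 56.333 is 57.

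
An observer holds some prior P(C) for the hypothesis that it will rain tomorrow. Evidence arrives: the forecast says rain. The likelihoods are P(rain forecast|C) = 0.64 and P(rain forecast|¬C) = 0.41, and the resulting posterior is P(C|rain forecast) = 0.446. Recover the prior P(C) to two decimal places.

Bayes' rule in odds form gives O(C|E) = O(C)·[P(E|C)/P(E|¬C)], hence O(C) = O(C|E)/LR.
Posterior odds = 0.446/(1−0.446) = 0.8051. LR = 0.64/0.41 = 1.5610.
Prior odds = 0.8051/1.5610 = 0.5158, so P(C) = 0.5158/(1+0.5158) ≈ 0.34.

P(C) = 0.34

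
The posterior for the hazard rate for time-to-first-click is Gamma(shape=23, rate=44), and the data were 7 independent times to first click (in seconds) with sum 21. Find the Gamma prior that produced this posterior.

Gamma(shape=16, rate=23)

Gamma–exponential conjugacy: posterior shape = α + n, posterior rate = β + Σtᵢ.
So α = 23 − 7 = 16 and β = 44 − 21 = 23.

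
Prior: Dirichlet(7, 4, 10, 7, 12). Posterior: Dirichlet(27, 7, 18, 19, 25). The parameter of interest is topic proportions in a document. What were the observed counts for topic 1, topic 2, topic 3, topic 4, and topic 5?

counts (20, 3, 8, 12, 13)

For a Dirichlet(α) prior with multinomial counts c, the posterior is Dirichlet(α + c) componentwise.
Counts are posterior − prior componentwise: 27−7=20, 7−4=3, 18−10=8, 19−7=12, 25−12=13.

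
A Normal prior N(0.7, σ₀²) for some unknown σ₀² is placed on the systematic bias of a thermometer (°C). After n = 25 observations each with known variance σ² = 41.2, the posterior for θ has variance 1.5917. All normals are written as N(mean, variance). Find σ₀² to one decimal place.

For the Normal–Normal model with known σ², precisions add: τ_n = τ₀ + n/σ².
So 1/σ₀² = 1/1.5917 − 25/41.2 = 0.628259 − 0.606796 = 0.021463.
Hence σ₀² = 1/0.021463 ≈ 46.6.

σ₀² = 46.6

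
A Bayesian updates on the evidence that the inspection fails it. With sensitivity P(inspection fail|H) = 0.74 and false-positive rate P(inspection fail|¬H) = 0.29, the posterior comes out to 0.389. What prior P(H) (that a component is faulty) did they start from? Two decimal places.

In odds form, posterior odds = prior odds × likelihood ratio, so prior odds = posterior odds ÷ LR.
Posterior odds = 0.389/(1−0.389) = 0.6367. LR = 0.74/0.29 = 2.5517.
Prior odds = 0.6367/2.5517 = 0.2495, so P(H) = 0.2495/(1+0.2495) ≈ 0.20.

P(H) = 0.20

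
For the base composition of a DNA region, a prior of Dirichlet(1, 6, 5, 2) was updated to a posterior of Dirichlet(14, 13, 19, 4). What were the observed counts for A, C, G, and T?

For a Dirichlet(α) prior with multinomial counts c, the posterior is Dirichlet(α + c) componentwise.
Counts are posterior − prior componentwise: 14−1=13, 13−6=7, 19−5=14, 4−2=2.

counts (13, 7, 14, 2)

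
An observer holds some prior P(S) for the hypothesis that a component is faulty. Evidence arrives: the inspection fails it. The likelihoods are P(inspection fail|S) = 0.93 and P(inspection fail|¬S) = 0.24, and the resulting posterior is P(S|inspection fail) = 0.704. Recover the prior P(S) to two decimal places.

Bayes' rule in odds form gives O(S|E) = O(S)·[P(E|S)/P(E|¬S)], hence O(S) = O(S|E)/LR.
Posterior odds = 0.704/(1−0.704) = 2.3784. LR = 0.93/0.24 = 3.8750.
Prior odds = 2.3784/3.8750 = 0.6138, so P(S) = 0.6138/(1+0.6138) ≈ 0.38.

P(S) = 0.38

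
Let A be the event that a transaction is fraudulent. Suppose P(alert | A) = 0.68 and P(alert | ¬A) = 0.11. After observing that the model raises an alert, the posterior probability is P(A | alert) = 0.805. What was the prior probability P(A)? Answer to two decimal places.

P(A) = 0.40

In odds form, posterior odds = prior odds × likelihood ratio, so prior odds = posterior odds ÷ LR.
Posterior odds = 0.805/(1−0.805) = 4.1282. LR = 0.68/0.11 = 6.1818.
Prior odds = 4.1282/6.1818 = 0.6678, so P(A) = 0.6678/(1+0.6678) ≈ 0.40.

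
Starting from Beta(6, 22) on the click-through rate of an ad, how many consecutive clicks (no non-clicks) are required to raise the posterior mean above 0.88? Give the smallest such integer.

k = 156

After k clicks and 0 non-clicks the posterior is Beta(6+k, 22), with mean (6+k)/(6+22+k).
Set (6+k)/(28+k) > 0.88 and solve: k > (0.88·28 − 6)/(1 − 0.88) = 155.333.
The smallest integer exceeding 155.333 is 156.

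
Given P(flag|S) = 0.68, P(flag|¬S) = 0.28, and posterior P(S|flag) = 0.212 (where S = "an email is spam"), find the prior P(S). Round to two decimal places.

In odds form, posterior odds = prior odds × likelihood ratio, so prior odds = posterior odds ÷ LR.
Posterior odds = 0.212/(1−0.212) = 0.2690. LR = 0.68/0.28 = 2.4286.
Prior odds = 0.2690/2.4286 = 0.1108, so P(S) = 0.1108/(1+0.1108) ≈ 0.10.

P(S) = 0.10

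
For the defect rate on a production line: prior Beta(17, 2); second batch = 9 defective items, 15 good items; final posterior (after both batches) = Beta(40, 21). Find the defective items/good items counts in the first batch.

Sequential conjugate updates are equivalent to a single update on the pooled data, so total successes = posterior α − prior α and total failures = posterior β − prior β.
Total across both batches: 40−17=23 defective items, 21−2=19 good items.
Subtract the second batch: 23−9=14 defective items and 19−15=4 good items.

14 defective items and 4 good items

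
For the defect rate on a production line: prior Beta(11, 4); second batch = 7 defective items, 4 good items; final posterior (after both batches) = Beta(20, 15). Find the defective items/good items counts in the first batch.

Sequential conjugate updates are equivalent to a single update on the pooled data, so total successes = posterior α − prior α and total failures = posterior β − prior β.
Total across both batches: 20−11=9 defective items, 15−4=11 good items.
Subtract the second batch: 9−7=2 defective items and 11−4=7 good items.

2 defective items and 7 good items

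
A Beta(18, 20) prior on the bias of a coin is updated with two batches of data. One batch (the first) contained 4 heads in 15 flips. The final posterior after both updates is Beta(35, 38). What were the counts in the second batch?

13 heads and 7 tails

Sequential conjugate updates are equivalent to a single update on the pooled data, so total successes = posterior α − prior α and total failures = posterior β − prior β.
Total across both batches: 35−18=17 heads, 38−20=18 tails.
Subtract the first batch: 17−4=13 heads and 18−11=7 tails.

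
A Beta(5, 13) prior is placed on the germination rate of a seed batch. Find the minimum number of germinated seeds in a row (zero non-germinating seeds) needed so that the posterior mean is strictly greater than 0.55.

k = 11

After k germinated seeds and 0 non-germinating seeds the posterior is Beta(5+k, 13), with mean (5+k)/(5+13+k).
Set (5+k)/(18+k) > 0.55 and solve: k > (0.55·18 − 5)/(1 − 0.55) = 10.889.
The smallest integer exceeding 10.889 is 11.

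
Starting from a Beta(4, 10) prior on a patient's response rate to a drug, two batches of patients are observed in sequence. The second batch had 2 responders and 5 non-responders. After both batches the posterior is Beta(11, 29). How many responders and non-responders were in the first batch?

Sequential conjugate updates are equivalent to a single update on the pooled data, so total successes = posterior α − prior α and total failures = posterior β − prior β.
Total across both batches: 11−4=7 responders, 29−10=19 non-responders.
Subtract the second batch: 7−2=5 responders and 19−5=14 non-responders.

5 responders and 14 non-responders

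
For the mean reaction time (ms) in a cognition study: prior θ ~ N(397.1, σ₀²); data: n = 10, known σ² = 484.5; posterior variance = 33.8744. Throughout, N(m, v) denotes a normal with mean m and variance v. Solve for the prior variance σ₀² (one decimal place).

For the Normal–Normal model with known σ², precisions add: τ_n = τ₀ + n/σ².
So 1/σ₀² = 1/33.8744 − 10/484.5 = 0.029521 − 0.020640 = 0.008881.
Hence σ₀² = 1/0.008881 ≈ 112.6.

σ₀² = 112.6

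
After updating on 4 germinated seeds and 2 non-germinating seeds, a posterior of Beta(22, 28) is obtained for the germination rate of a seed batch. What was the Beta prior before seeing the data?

Beta(18, 26)

A Beta(a, b) prior with s successes and f failures in binomial data gives a Beta(a+s, b+f) posterior.
So a = 22 − 4 = 18 and b = 28 − 2 = 26.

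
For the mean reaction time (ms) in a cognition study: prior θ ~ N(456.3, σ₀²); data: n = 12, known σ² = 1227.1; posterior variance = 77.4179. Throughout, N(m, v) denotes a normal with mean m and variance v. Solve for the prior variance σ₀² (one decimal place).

σ₀² = 318.7

For the Normal–Normal model with known σ², precisions add: τ_n = τ₀ + n/σ².
So 1/σ₀² = 1/77.4179 − 12/1227.1 = 0.012917 − 0.009779 = 0.003138.
Hence σ₀² = 1/0.003138 ≈ 318.7.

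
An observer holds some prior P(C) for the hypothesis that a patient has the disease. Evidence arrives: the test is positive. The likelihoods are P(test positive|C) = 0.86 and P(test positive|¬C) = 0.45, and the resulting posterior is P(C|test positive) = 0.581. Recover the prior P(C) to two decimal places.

Bayes' rule in odds form gives O(C|E) = O(C)·[P(E|C)/P(E|¬C)], hence O(C) = O(C|E)/LR.
Posterior odds = 0.581/(1−0.581) = 1.3866. LR = 0.86/0.45 = 1.9111.
Prior odds = 1.3866/1.9111 = 0.7256, so P(C) = 0.7256/(1+0.7256) ≈ 0.42.

P(C) = 0.42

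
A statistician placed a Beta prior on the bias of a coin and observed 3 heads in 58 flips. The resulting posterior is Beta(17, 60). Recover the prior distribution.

Beta is conjugate to the binomial likelihood: posterior = Beta(a+s, b+f).
So a = 17 − 3 = 14 and b = 60 − 55 = 5.

Beta(14, 5)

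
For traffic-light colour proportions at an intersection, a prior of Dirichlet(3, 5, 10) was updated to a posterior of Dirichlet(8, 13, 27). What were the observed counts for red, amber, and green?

counts (5, 8, 17)

For a Dirichlet(α) prior with multinomial counts c, the posterior is Dirichlet(α + c) componentwise.
Counts are posterior − prior componentwise: 8−3=5, 13−5=8, 27−10=17.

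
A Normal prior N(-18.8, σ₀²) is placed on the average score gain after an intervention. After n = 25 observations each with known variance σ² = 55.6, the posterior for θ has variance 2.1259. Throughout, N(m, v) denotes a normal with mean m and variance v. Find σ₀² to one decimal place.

Posterior precision equals prior precision plus data precision: 1/σ_n² = 1/σ₀² + n/σ².
So 1/σ₀² = 1/2.1259 − 25/55.6 = 0.470389 − 0.449640 = 0.020749.
Hence σ₀² = 1/0.020749 ≈ 48.2.

σ₀² = 48.2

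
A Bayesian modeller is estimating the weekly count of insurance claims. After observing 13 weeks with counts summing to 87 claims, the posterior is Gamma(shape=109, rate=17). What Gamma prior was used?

Gamma(shape=22, rate=4)

Gamma–Poisson conjugacy: posterior shape = α + Σxᵢ, posterior rate = β + n.
So α = 109 − 87 = 22 and β = 17 − 13 = 4.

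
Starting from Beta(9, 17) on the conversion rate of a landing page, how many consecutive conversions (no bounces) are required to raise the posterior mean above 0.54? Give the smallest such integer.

k = 11

After k conversions and 0 bounces the posterior is Beta(9+k, 17), with mean (9+k)/(9+17+k).
Set (9+k)/(26+k) > 0.54 and solve: k > (0.54·26 − 9)/(1 − 0.54) = 10.957.
The smallest integer exceeding 10.957 is 11.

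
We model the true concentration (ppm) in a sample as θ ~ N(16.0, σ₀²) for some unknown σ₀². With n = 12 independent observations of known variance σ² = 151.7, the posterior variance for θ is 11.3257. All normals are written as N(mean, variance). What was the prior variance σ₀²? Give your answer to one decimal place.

σ₀² = 108.8

Posterior precision equals prior precision plus data precision: 1/σ_n² = 1/σ₀² + n/σ².
So 1/σ₀² = 1/11.3257 − 12/151.7 = 0.088295 − 0.079103 = 0.009192.
Hence σ₀² = 1/0.009192 ≈ 108.8.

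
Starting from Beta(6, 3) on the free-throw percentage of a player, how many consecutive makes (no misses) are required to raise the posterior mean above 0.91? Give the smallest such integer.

k = 25

After k makes and 0 misses the posterior is Beta(6+k, 3), with mean (6+k)/(6+3+k).
Set (6+k)/(9+k) > 0.91 and solve: k > (0.91·9 − 6)/(1 − 0.91) = 24.333.
The smallest integer exceeding 24.333 is 25.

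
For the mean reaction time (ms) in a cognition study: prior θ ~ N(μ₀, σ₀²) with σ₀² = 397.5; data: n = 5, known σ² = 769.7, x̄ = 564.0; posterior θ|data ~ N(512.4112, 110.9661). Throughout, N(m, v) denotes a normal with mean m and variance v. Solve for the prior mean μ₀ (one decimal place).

μ₀ = 379.2

With known observation variance, the Normal–Normal posterior has precision τ_n = τ₀ + n/σ² and mean μ_n = (τ₀μ₀ + (n/σ²)x̄)/τ_n.
Here τ₀ = 1/397.5 = 0.002516 and τ_data = 5/769.7 = 0.006496, so τ_n = 0.009012.
Rearranging for μ₀: μ₀ = (μ_n·τ_n − τ_data·x̄)/τ₀ = (512.4112·0.009012 − 0.006496·564.0) / 0.002516 = 0.954106/0.002516 ≈ 379.2.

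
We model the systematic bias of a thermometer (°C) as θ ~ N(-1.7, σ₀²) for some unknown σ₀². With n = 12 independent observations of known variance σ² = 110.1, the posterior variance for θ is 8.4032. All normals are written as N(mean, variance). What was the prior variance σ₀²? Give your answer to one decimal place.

σ₀² = 99.9

Posterior precision equals prior precision plus data precision: 1/σ_n² = 1/σ₀² + n/σ².
So 1/σ₀² = 1/8.4032 − 12/110.1 = 0.119002 − 0.108992 = 0.010010.
Hence σ₀² = 1/0.010010 ≈ 99.9.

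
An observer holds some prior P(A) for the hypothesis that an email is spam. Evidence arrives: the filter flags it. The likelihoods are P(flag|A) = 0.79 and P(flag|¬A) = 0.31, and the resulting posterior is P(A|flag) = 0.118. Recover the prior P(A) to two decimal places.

Bayes' rule in odds form gives O(A|E) = O(A)·[P(E|A)/P(E|¬A)], hence O(A) = O(A|E)/LR.
Posterior odds = 0.118/(1−0.118) = 0.1338. LR = 0.79/0.31 = 2.5484.
Prior odds = 0.1338/2.5484 = 0.0525, so P(A) = 0.0525/(1+0.0525) ≈ 0.05.

P(A) = 0.05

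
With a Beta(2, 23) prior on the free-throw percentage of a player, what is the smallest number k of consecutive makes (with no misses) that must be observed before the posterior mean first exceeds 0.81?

After k makes and 0 misses the posterior is Beta(2+k, 23), with mean (2+k)/(2+23+k).
Set (2+k)/(25+k) > 0.81 and solve: k > (0.81·25 − 2)/(1 − 0.81) = 96.053.
The smallest integer exceeding 96.053 is 97, and checking k=97: (99)/(122) = 0.8115 > 0.81.

k = 97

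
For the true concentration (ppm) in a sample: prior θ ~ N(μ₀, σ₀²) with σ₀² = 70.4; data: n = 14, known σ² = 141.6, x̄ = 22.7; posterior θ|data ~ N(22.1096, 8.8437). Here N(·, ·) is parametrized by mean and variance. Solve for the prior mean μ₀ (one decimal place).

μ₀ = 18.0

With known observation variance, the Normal–Normal posterior has precision τ_n = τ₀ + n/σ² and mean μ_n = (τ₀μ₀ + (n/σ²)x̄)/τ_n.
Here τ₀ = 1/70.4 = 0.014205 and τ_data = 14/141.6 = 0.098870, so τ_n = 0.113075.
Rearranging for μ₀: μ₀ = (μ_n·τ_n − τ_data·x̄)/τ₀ = (22.1096·0.113075 − 0.098870·22.7) / 0.014205 = 0.255694/0.014205 ≈ 18.0.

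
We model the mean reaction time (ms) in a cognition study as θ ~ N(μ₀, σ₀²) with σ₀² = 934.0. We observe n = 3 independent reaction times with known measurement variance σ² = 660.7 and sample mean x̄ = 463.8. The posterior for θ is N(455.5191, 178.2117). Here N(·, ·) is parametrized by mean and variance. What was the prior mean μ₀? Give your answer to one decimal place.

μ₀ = 420.4

The posterior mean is a precision-weighted average: μ_n = (τ₀μ₀ + τ_data·x̄)/(τ₀+τ_data), with τ₀=1/σ₀² and τ_data=n/σ².
Here τ₀ = 1/934.0 = 0.001071 and τ_data = 3/660.7 = 0.004541, so τ_n = 0.005612.
Rearranging for μ₀: μ₀ = (μ_n·τ_n − τ_data·x̄)/τ₀ = (455.5191·0.005612 − 0.004541·463.8) / 0.001071 = 0.450257/0.001071 ≈ 420.4.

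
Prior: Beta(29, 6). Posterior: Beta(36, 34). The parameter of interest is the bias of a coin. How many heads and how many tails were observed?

7 heads and 28 tails

Under Beta–binomial conjugacy the posterior parameters are (a+s, b+f).
Match parameters: s=36−29=7, f=34−6=28.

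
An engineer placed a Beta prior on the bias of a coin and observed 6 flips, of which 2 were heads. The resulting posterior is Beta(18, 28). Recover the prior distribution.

Beta is conjugate to the binomial likelihood: posterior = Beta(a+s, b+f).
So a = 18 − 2 = 16 and b = 28 − 4 = 24.

Beta(16, 24)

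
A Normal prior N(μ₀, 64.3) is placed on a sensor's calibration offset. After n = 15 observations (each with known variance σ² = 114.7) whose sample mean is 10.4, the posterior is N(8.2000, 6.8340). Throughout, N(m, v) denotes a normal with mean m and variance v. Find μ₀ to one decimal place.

With known observation variance, the Normal–Normal posterior has precision τ_n = τ₀ + n/σ² and mean μ_n = (τ₀μ₀ + (n/σ²)x̄)/τ_n.
Here τ₀ = 1/64.3 = 0.015552 and τ_data = 15/114.7 = 0.130776, so τ_n = 0.146328.
Rearranging for μ₀: μ₀ = (μ_n·τ_n − τ_data·x̄)/τ₀ = (8.2000·0.146328 − 0.130776·10.4) / 0.015552 = -0.160181/0.015552 ≈ -10.3.

μ₀ = -10.3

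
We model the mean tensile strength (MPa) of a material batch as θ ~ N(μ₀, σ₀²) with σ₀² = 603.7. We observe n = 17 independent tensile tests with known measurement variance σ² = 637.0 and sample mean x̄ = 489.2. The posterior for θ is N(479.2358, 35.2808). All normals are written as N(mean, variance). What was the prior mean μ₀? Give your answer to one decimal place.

μ₀ = 318.7

With known observation variance, the Normal–Normal posterior has precision τ_n = τ₀ + n/σ² and mean μ_n = (τ₀μ₀ + (n/σ²)x̄)/τ_n.
Here τ₀ = 1/603.7 = 0.001656 and τ_data = 17/637.0 = 0.026688, so τ_n = 0.028344.
Rearranging for μ₀: μ₀ = (μ_n·τ_n − τ_data·x̄)/τ₀ = (479.2358·0.028344 − 0.026688·489.2) / 0.001656 = 0.527690/0.001656 ≈ 318.7.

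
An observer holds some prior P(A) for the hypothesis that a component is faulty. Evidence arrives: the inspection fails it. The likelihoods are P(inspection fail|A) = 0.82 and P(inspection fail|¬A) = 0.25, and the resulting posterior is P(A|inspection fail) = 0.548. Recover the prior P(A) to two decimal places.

P(A) = 0.27

In odds form, posterior odds = prior odds × likelihood ratio, so prior odds = posterior odds ÷ LR.
Posterior odds = 0.548/(1−0.548) = 1.2124. LR = 0.82/0.25 = 3.2800.
Prior odds = 1.2124/3.2800 = 0.3696, so P(A) = 0.3696/(1+0.3696) ≈ 0.27.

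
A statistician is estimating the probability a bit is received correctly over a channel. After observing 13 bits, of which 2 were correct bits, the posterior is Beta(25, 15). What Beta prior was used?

Beta(23, 4)

A Beta(a, b) prior with s successes and f failures in binomial data gives a Beta(a+s, b+f) posterior.
So a = 25 − 2 = 23 and b = 15 − 11 = 4.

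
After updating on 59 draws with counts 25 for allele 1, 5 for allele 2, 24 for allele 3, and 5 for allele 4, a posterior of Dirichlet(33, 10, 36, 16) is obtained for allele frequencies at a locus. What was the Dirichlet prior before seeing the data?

Dirichlet(8, 5, 12, 11)

For a Dirichlet(α) prior with multinomial counts c, the posterior is Dirichlet(α + c) componentwise.
Subtract each count from the matching posterior parameter: 33−25=8, 10−5=5, 36−24=12, 16−5=11.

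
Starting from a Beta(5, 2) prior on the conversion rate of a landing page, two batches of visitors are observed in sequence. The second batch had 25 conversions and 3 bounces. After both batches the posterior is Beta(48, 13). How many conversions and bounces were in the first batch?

Because Beta–binomial updating is additive in the counts, the combined data contributed (α_post−α_prior, β_post−β_prior) successes and failures.
Total across both batches: 48−5=43 conversions, 13−2=11 bounces.
Subtract the second batch: 43−25=18 conversions and 11−3=8 bounces.

18 conversions and 8 bounces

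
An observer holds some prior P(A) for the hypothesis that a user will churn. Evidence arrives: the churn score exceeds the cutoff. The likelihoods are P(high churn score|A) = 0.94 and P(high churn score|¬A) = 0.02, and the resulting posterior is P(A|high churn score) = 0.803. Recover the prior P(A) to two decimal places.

In odds form, posterior odds = prior odds × likelihood ratio, so prior odds = posterior odds ÷ LR.
Posterior odds = 0.803/(1−0.803) = 4.0761. LR = 0.94/0.02 = 47.0000.
Prior odds = 4.0761/47.0000 = 0.0867, so P(A) = 0.0867/(1+0.0867) ≈ 0.08.

P(A) = 0.08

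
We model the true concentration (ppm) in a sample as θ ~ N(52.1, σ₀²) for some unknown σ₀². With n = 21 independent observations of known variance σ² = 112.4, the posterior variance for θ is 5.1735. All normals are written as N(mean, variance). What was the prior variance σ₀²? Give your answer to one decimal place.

Posterior precision equals prior precision plus data precision: 1/σ_n² = 1/σ₀² + n/σ².
So 1/σ₀² = 1/5.1735 − 21/112.4 = 0.193293 − 0.186833 = 0.006460.
Hence σ₀² = 1/0.006460 ≈ 154.8.

σ₀² = 154.8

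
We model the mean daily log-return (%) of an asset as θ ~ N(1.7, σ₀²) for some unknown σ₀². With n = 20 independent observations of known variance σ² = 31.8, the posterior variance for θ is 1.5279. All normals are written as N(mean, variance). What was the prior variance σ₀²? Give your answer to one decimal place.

For the Normal–Normal model with known σ², precisions add: τ_n = τ₀ + n/σ².
So 1/σ₀² = 1/1.5279 − 20/31.8 = 0.654493 − 0.628931 = 0.025562.
Hence σ₀² = 1/0.025562 ≈ 39.1.

σ₀² = 39.1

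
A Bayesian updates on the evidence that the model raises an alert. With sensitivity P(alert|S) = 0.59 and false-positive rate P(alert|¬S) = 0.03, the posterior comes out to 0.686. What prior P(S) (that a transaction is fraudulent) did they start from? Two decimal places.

P(S) = 0.10

In odds form, posterior odds = prior odds × likelihood ratio, so prior odds = posterior odds ÷ LR.
Posterior odds = 0.686/(1−0.686) = 2.1847. LR = 0.59/0.03 = 19.6667.
Prior odds = 2.1847/19.6667 = 0.1111, so P(S) = 0.1111/(1+0.1111) ≈ 0.10.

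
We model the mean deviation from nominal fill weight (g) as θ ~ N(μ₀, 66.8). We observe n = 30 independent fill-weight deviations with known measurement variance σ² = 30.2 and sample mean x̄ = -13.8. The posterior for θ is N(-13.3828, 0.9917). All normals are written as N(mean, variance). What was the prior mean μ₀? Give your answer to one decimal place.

With known observation variance, the Normal–Normal posterior has precision τ_n = τ₀ + n/σ² and mean μ_n = (τ₀μ₀ + (n/σ²)x̄)/τ_n.
Here τ₀ = 1/66.8 = 0.014970 and τ_data = 30/30.2 = 0.993377, so τ_n = 1.008347.
Rearranging for μ₀: μ₀ = (μ_n·τ_n − τ_data·x̄)/τ₀ = (-13.3828·1.008347 − 0.993377·-13.8) / 0.014970 = 0.214096/0.014970 ≈ 14.3.

μ₀ = 14.3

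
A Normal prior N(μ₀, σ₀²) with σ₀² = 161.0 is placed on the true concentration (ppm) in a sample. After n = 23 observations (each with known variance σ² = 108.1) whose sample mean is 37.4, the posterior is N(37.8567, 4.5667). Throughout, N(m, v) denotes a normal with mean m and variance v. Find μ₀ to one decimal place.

The posterior mean is a precision-weighted average: μ_n = (τ₀μ₀ + τ_data·x̄)/(τ₀+τ_data), with τ₀=1/σ₀² and τ_data=n/σ².
Here τ₀ = 1/161.0 = 0.006211 and τ_data = 23/108.1 = 0.212766, so τ_n = 0.218977.
Rearranging for μ₀: μ₀ = (μ_n·τ_n − τ_data·x̄)/τ₀ = (37.8567·0.218977 − 0.212766·37.4) / 0.006211 = 0.332298/0.006211 ≈ 53.5.

μ₀ = 53.5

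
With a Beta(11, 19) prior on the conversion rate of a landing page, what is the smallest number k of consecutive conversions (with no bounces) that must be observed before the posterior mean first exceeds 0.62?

k = 21

After k conversions and 0 bounces the posterior is Beta(11+k, 19), with mean (11+k)/(11+19+k).
Set (11+k)/(30+k) > 0.62 and solve: k > (0.62·30 − 11)/(1 − 0.62) = 20.000.
The smallest integer exceeding 20.000 is 21, and checking k=21: (32)/(51) = 0.6275 > 0.62.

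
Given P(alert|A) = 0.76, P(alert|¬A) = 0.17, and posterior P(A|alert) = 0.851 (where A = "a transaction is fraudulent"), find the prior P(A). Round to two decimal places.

Bayes' rule in odds form gives O(A|E) = O(A)·[P(E|A)/P(E|¬A)], hence O(A) = O(A|E)/LR.
Posterior odds = 0.851/(1−0.851) = 5.7114. LR = 0.76/0.17 = 4.4706.
Prior odds = 5.7114/4.4706 = 1.2775, so P(A) = 1.2775/(1+1.2775) ≈ 0.56.

P(A) = 0.56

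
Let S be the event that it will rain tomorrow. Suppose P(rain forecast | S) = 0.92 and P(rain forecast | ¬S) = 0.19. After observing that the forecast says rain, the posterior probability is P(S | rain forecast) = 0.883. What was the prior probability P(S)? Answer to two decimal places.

P(S) = 0.61

In odds form, posterior odds = prior odds × likelihood ratio, so prior odds = posterior odds ÷ LR.
Posterior odds = 0.883/(1−0.883) = 7.5470. LR = 0.92/0.19 = 4.8421.
Prior odds = 7.5470/4.8421 = 1.5586, so P(S) = 1.5586/(1+1.5586) ≈ 0.61.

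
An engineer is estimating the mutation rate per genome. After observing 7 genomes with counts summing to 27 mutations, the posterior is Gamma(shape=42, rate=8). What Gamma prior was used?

Gamma(shape=15, rate=1)

Gamma–Poisson conjugacy: posterior shape = α + Σxᵢ, posterior rate = β + n.
So α = 42 − 27 = 15 and β = 8 − 7 = 1.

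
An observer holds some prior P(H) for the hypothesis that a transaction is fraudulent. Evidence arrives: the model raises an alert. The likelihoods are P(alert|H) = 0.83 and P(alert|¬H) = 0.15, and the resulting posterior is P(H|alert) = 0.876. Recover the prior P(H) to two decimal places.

P(H) = 0.56

Bayes' rule in odds form gives O(H|E) = O(H)·[P(E|H)/P(E|¬H)], hence O(H) = O(H|E)/LR.
Posterior odds = 0.876/(1−0.876) = 7.0645. LR = 0.83/0.15 = 5.5333.
Prior odds = 7.0645/5.5333 = 1.2767, so P(H) = 1.2767/(1+1.2767) ≈ 0.56.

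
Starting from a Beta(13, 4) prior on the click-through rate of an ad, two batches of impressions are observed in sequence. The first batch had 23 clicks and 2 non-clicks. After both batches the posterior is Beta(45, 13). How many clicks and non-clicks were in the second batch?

Sequential conjugate updates are equivalent to a single update on the pooled data, so total successes = posterior α − prior α and total failures = posterior β − prior β.
Total across both batches: 45−13=32 clicks, 13−4=9 non-clicks.
Subtract the first batch: 32−23=9 clicks and 9−2=7 non-clicks.

9 clicks and 7 non-clicks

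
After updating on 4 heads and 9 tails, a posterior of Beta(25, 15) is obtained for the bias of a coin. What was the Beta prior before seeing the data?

Under Beta–binomial conjugacy the posterior parameters are (α+s, β+f).
Subtract the data counts: 25−4=21, 15−9=6.

Beta(21, 6)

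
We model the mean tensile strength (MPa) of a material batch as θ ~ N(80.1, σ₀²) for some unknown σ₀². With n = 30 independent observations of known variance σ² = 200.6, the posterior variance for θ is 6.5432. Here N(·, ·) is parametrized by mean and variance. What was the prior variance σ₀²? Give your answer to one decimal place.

σ₀² = 305.0

Posterior precision equals prior precision plus data precision: 1/σ_n² = 1/σ₀² + n/σ².
So 1/σ₀² = 1/6.5432 − 30/200.6 = 0.152830 − 0.149551 = 0.003279.
Hence σ₀² = 1/0.003279 ≈ 305.0.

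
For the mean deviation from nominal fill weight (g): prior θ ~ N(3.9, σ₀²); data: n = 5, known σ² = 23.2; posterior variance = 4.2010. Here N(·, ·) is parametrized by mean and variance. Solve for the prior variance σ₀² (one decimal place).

σ₀² = 44.4

For the Normal–Normal model with known σ², precisions add: τ_n = τ₀ + n/σ².
So 1/σ₀² = 1/4.2010 − 5/23.2 = 0.238039 − 0.215517 = 0.022522.
Hence σ₀² = 1/0.022522 ≈ 44.4.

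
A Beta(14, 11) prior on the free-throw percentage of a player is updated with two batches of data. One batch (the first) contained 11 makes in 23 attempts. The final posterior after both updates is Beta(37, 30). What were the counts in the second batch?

12 makes and 7 misses

Sequential conjugate updates are equivalent to a single update on the pooled data, so total successes = posterior α − prior α and total failures = posterior β − prior β.
Total across both batches: 37−14=23 makes, 30−11=19 misses.
Subtract the first batch: 23−11=12 makes and 19−12=7 misses.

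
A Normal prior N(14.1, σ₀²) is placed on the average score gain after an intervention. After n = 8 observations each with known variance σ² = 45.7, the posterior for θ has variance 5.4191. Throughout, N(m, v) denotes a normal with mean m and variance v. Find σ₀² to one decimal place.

σ₀² = 105.5

Posterior precision equals prior precision plus data precision: 1/σ_n² = 1/σ₀² + n/σ².
So 1/σ₀² = 1/5.4191 − 8/45.7 = 0.184532 − 0.175055 = 0.009477.
Hence σ₀² = 1/0.009477 ≈ 105.5.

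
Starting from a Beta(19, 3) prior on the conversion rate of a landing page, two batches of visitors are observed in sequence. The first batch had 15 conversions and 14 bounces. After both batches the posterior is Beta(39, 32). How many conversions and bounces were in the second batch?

Because Beta–binomial updating is additive in the counts, the combined data contributed (α_post−α_prior, β_post−β_prior) successes and failures.
Total across both batches: 39−19=20 conversions, 32−3=29 bounces.
Subtract the first batch: 20−15=5 conversions and 29−14=15 bounces.

5 conversions and 15 bounces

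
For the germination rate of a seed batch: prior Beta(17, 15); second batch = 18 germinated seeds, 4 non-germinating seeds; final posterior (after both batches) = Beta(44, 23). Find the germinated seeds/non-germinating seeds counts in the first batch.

9 germinated seeds and 4 non-germinating seeds

Sequential conjugate updates are equivalent to a single update on the pooled data, so total successes = posterior α − prior α and total failures = posterior β − prior β.
Total across both batches: 44−17=27 germinated seeds, 23−15=8 non-germinating seeds.
Subtract the second batch: 27−18=9 germinated seeds and 8−4=4 non-germinating seeds.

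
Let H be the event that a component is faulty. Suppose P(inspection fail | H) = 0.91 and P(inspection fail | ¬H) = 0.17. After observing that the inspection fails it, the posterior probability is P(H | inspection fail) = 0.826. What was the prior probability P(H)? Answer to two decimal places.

P(H) = 0.47

In odds form, posterior odds = prior odds × likelihood ratio, so prior odds = posterior odds ÷ LR.
Posterior odds = 0.826/(1−0.826) = 4.7471. LR = 0.91/0.17 = 5.3529.
Prior odds = 4.7471/5.3529 = 0.8868, so P(H) = 0.8868/(1+0.8868) ≈ 0.47.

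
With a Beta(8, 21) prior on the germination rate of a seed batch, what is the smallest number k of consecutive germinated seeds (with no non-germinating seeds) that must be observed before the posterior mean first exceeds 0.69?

After k germinated seeds and 0 non-germinating seeds the posterior is Beta(8+k, 21), with mean (8+k)/(8+21+k).
Set (8+k)/(29+k) > 0.69 and solve: k > (0.69·29 − 8)/(1 − 0.69) = 38.742.
The smallest integer exceeding 38.742 is 39, and checking k=39: (47)/(68) = 0.6912 > 0.69.

k = 39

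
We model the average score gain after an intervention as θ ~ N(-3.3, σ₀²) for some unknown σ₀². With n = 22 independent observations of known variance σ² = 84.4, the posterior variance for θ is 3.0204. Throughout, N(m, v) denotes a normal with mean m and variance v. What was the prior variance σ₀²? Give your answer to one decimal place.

σ₀² = 14.2

Posterior precision equals prior precision plus data precision: 1/σ_n² = 1/σ₀² + n/σ².
So 1/σ₀² = 1/3.0204 − 22/84.4 = 0.331082 − 0.260664 = 0.070418.
Hence σ₀² = 1/0.070418 ≈ 14.2.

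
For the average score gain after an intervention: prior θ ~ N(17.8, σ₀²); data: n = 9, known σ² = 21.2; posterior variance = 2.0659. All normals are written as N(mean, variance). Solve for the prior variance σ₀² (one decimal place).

For the Normal–Normal model with known σ², precisions add: τ_n = τ₀ + n/σ².
So 1/σ₀² = 1/2.0659 − 9/21.2 = 0.484051 − 0.424528 = 0.059523.
Hence σ₀² = 1/0.059523 ≈ 16.8.

σ₀² = 16.8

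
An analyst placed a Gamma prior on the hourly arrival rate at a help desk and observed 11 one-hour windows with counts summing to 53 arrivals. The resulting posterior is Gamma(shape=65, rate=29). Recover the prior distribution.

A Gamma(α, β) prior (rate parametrization) on a Poisson rate with n observations summing to S gives posterior Gamma(α+S, β+n).
So α = 65 − 53 = 12 and β = 29 − 11 = 18.

Gamma(shape=12, rate=18)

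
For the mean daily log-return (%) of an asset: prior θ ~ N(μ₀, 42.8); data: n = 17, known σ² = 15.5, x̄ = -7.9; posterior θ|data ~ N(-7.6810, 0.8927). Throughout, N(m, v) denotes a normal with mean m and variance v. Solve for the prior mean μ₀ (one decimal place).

With known observation variance, the Normal–Normal posterior has precision τ_n = τ₀ + n/σ² and mean μ_n = (τ₀μ₀ + (n/σ²)x̄)/τ_n.
Here τ₀ = 1/42.8 = 0.023364 and τ_data = 17/15.5 = 1.096774, so τ_n = 1.120138.
Rearranging for μ₀: μ₀ = (μ_n·τ_n − τ_data·x̄)/τ₀ = (-7.6810·1.120138 − 1.096774·-7.9) / 0.023364 = 0.060735/0.023364 ≈ 2.6.

μ₀ = 2.6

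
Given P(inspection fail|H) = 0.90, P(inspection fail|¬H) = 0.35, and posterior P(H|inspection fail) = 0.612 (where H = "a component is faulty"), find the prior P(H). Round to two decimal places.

Bayes' rule in odds form gives O(H|E) = O(H)·[P(E|H)/P(E|¬H)], hence O(H) = O(H|E)/LR.
Posterior odds = 0.612/(1−0.612) = 1.5773. LR = 0.90/0.35 = 2.5714.
Prior odds = 1.5773/2.5714 = 0.6134, so P(H) = 0.6134/(1+0.6134) ≈ 0.38.

P(H) = 0.38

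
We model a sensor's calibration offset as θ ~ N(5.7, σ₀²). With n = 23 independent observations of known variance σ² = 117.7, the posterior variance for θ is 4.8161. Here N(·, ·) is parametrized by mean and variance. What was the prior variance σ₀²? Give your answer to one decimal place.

σ₀² = 81.8

For the Normal–Normal model with known σ², precisions add: τ_n = τ₀ + n/σ².
So 1/σ₀² = 1/4.8161 − 23/117.7 = 0.207637 − 0.195412 = 0.012225.
Hence σ₀² = 1/0.012225 ≈ 81.8.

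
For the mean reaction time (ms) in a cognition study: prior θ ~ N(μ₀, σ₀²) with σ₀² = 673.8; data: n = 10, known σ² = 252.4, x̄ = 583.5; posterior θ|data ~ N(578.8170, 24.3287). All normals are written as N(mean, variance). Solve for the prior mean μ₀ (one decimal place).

μ₀ = 453.8

With known observation variance, the Normal–Normal posterior has precision τ_n = τ₀ + n/σ² and mean μ_n = (τ₀μ₀ + (n/σ²)x̄)/τ_n.
Here τ₀ = 1/673.8 = 0.001484 and τ_data = 10/252.4 = 0.039620, so τ_n = 0.041104.
Rearranging for μ₀: μ₀ = (μ_n·τ_n − τ_data·x̄)/τ₀ = (578.8170·0.041104 − 0.039620·583.5) / 0.001484 = 0.673424/0.001484 ≈ 453.8.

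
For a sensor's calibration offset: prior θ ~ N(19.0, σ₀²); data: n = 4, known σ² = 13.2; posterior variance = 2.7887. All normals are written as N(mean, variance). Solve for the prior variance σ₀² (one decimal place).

Posterior precision equals prior precision plus data precision: 1/σ_n² = 1/σ₀² + n/σ².
So 1/σ₀² = 1/2.7887 − 4/13.2 = 0.358590 − 0.303030 = 0.055560.
Hence σ₀² = 1/0.055560 ≈ 18.0.

σ₀² = 18.0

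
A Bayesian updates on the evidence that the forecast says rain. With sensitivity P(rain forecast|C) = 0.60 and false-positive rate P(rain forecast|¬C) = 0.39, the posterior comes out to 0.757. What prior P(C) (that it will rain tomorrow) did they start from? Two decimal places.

Bayes' rule in odds form gives O(C|E) = O(C)·[P(E|C)/P(E|¬C)], hence O(C) = O(C|E)/LR.
Posterior odds = 0.757/(1−0.757) = 3.1152. LR = 0.60/0.39 = 1.5385.
Prior odds = 3.1152/1.5385 = 2.0248, so P(C) = 2.0248/(1+2.0248) ≈ 0.67.

P(C) = 0.67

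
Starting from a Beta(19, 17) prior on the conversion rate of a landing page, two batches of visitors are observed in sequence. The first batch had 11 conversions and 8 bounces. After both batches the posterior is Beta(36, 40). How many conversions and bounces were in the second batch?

6 conversions and 15 bounces

Sequential conjugate updates are equivalent to a single update on the pooled data, so total successes = posterior α − prior α and total failures = posterior β − prior β.
Total across both batches: 36−19=17 conversions, 40−17=23 bounces.
Subtract the first batch: 17−11=6 conversions and 23−8=15 bounces.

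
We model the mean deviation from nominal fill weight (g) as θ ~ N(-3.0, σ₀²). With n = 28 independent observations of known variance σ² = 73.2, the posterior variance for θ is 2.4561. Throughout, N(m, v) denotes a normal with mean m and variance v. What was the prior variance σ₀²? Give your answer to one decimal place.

σ₀² = 40.6

For the Normal–Normal model with known σ², precisions add: τ_n = τ₀ + n/σ².
So 1/σ₀² = 1/2.4561 − 28/73.2 = 0.407150 − 0.382514 = 0.024636.
Hence σ₀² = 1/0.024636 ≈ 40.6.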